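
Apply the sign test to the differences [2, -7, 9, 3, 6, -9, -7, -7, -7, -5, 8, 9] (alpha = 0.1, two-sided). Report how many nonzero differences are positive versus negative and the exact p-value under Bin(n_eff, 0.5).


Step 1: Discard zero differences. Original n = 12; n_eff = number of nonzero differences = 12.
Nonzero differences (with sign): +2, -7, +9, +3, +6, -9, -7, -7, -7, -5, +8, +9
Step 2: Count signs: positive = 6, negative = 6.
Step 3: Under H0: P(positive) = 0.5, so the number of positives S ~ Bin(12, 0.5).
Step 4: Two-sided exact p-value = sum of Bin(12,0.5) probabilities at or below the observed probability = 1.000000.
Step 5: alpha = 0.1. fail to reject H0.

n_eff = 12, pos = 6, neg = 6, p = 1.000000, fail to reject H0.


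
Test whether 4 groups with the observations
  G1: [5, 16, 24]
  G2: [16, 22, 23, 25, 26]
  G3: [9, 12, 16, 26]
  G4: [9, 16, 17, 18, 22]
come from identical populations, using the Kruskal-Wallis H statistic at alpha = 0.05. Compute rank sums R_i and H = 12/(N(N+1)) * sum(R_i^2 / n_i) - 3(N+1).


Step 1: Combine all N = 17 observations and assign midranks.
sorted (value, group, rank): (5,G1,1), (9,G3,2.5), (9,G4,2.5), (12,G3,4), (16,G1,6.5), (16,G2,6.5), (16,G3,6.5), (16,G4,6.5), (17,G4,9), (18,G4,10), (22,G2,11.5), (22,G4,11.5), (23,G2,13), (24,G1,14), (25,G2,15), (26,G2,16.5), (26,G3,16.5)
Step 2: Sum ranks within each group.
R_1 = 21.5 (n_1 = 3)
R_2 = 62.5 (n_2 = 5)
R_3 = 29.5 (n_3 = 4)
R_4 = 39.5 (n_4 = 5)
Step 3: H = 12/(N(N+1)) * sum(R_i^2/n_i) - 3(N+1)
     = 12/(17*18) * (21.5^2/3 + 62.5^2/5 + 29.5^2/4 + 39.5^2/5) - 3*18
     = 0.039216 * 1464.95 - 54
     = 3.448856.
Step 4: Ties present; correction factor C = 1 - 78/(17^3 - 17) = 0.984069. Corrected H = 3.448856 / 0.984069 = 3.504691.
Step 5: Under H0, H ~ chi^2(3); p-value = 0.320154.
Step 6: alpha = 0.05. fail to reject H0.

H = 3.5047, df = 3, p = 0.320154, fail to reject H0.


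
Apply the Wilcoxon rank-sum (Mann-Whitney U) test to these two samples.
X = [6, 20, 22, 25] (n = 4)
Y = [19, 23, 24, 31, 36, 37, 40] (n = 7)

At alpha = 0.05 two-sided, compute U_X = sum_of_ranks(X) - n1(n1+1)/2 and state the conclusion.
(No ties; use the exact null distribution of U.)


Step 1: Combine and sort all 11 observations; assign midranks.
sorted (value, group): (6,X), (19,Y), (20,X), (22,X), (23,Y), (24,Y), (25,X), (31,Y), (36,Y), (37,Y), (40,Y)
ranks: 6->1, 19->2, 20->3, 22->4, 23->5, 24->6, 25->7, 31->8, 36->9, 37->10, 40->11
Step 2: Rank sum for X: R1 = 1 + 3 + 4 + 7 = 15.
Step 3: U_X = R1 - n1(n1+1)/2 = 15 - 4*5/2 = 15 - 10 = 5.
       U_Y = n1*n2 - U_X = 28 - 5 = 23.
Step 4: No ties, so the exact null distribution of U (based on enumerating the C(11,4) = 330 equally likely rank assignments) gives the two-sided p-value.
Step 5: p-value = 0.109091; compare to alpha = 0.05. fail to reject H0.

U_X = 5, p = 0.109091, fail to reject H0 at alpha = 0.05.


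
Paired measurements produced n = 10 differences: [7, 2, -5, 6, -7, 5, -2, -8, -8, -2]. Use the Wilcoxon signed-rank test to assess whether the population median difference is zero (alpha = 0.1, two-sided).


Step 1: Drop any zero differences (none here) and take |d_i|.
|d| = [7, 2, 5, 6, 7, 5, 2, 8, 8, 2]
Step 2: Midrank |d_i| (ties get averaged ranks).
ranks: |7|->7.5, |2|->2, |5|->4.5, |6|->6, |7|->7.5, |5|->4.5, |2|->2, |8|->9.5, |8|->9.5, |2|->2
Step 3: Attach original signs; sum ranks with positive sign and with negative sign.
W+ = 7.5 + 2 + 6 + 4.5 = 20
W- = 4.5 + 7.5 + 2 + 9.5 + 9.5 + 2 = 35
(Check: W+ + W- = 55 should equal n(n+1)/2 = 55.)
Step 4: Test statistic W = min(W+, W-) = 20.
Step 5: Ties in |d|, so use the tie-corrected normal approximation.
        E[W] = n(n+1)/4 = 10*11/4 = 27.5.
        Tie groups: |d|=2 (t=3), |d|=5 (t=2), |d|=7 (t=2), |d|=8 (t=2); sum(t^3 - t) = 42.
        Var[W] = n(n+1)(2n+1)/24 - sum(t^3-t)/48 = 2310/24 - 42/48 = 95.375.
        z = (W - E[W]) / sqrt(Var[W]) = (20 - 27.5) / 9.7660 = -0.7680.
        Two-sided p = 2*Phi(z) = 0.442505.
Step 6: alpha = 0.1. fail to reject H0.

W+ = 20, W- = 35, W = min = 20, p = 0.442505, fail to reject H0.


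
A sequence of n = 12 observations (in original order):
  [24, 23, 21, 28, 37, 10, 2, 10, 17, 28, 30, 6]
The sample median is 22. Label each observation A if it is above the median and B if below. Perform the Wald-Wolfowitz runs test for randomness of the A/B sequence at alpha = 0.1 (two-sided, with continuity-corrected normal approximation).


Step 1: Compute median = 22; label A = above, B = below.
Labels in order: AABAABBBBAAB  (n_A = 6, n_B = 6)
Step 2: Count runs R = 6.
Step 3: Under H0 (random ordering), E[R] = 2*n_A*n_B/(n_A+n_B) + 1 = 2*6*6/12 + 1 = 7.0000.
        Var[R] = 2*n_A*n_B*(2*n_A*n_B - n_A - n_B) / ((n_A+n_B)^2 * (n_A+n_B-1)) = 4320/1584 = 2.7273.
        SD[R] = 1.6514.
Step 4: Continuity-corrected z = (R + 0.5 - E[R]) / SD[R] = (6 + 0.5 - 7.0000) / 1.6514 = -0.3028.
Step 5: Two-sided p-value via normal approximation = 2*(1 - Phi(|z|)) = 0.762069.
Step 6: alpha = 0.1. fail to reject H0.

R = 6, z = -0.3028, p = 0.762069, fail to reject H0.


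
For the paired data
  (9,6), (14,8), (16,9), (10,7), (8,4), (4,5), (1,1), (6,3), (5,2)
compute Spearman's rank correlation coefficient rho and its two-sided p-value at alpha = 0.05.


Step 1: Rank x and y separately (midranks; no ties here).
rank(x): 9->6, 14->8, 16->9, 10->7, 8->5, 4->2, 1->1, 6->4, 5->3
rank(y): 6->6, 8->8, 9->9, 7->7, 4->4, 5->5, 1->1, 3->3, 2->2
Step 2: d_i = R_x(i) - R_y(i); compute d_i^2.
  (6-6)^2=0, (8-8)^2=0, (9-9)^2=0, (7-7)^2=0, (5-4)^2=1, (2-5)^2=9, (1-1)^2=0, (4-3)^2=1, (3-2)^2=1
sum(d^2) = 12.
Step 3: rho = 1 - 6*12 / (9*(9^2 - 1)) = 1 - 72/720 = 0.900000.
Step 4: Under H0, t = rho * sqrt((n-2)/(1-rho^2)) = 5.4628 ~ t(7).
Step 5: Two-sided p-value from the t-distribution with 7 df = 0.000943.
Step 6: alpha = 0.05. reject H0.

rho = 0.9000, p = 0.000943, reject H0 at alpha = 0.05.


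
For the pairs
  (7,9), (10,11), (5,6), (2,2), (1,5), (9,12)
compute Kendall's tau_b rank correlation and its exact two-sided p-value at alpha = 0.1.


Step 1: Enumerate the 15 unordered pairs (i,j) with i<j and classify each by sign(x_j-x_i) * sign(y_j-y_i).
  (1,2):dx=+3,dy=+2->C; (1,3):dx=-2,dy=-3->C; (1,4):dx=-5,dy=-7->C; (1,5):dx=-6,dy=-4->C
  (1,6):dx=+2,dy=+3->C; (2,3):dx=-5,dy=-5->C; (2,4):dx=-8,dy=-9->C; (2,5):dx=-9,dy=-6->C
  (2,6):dx=-1,dy=+1->D; (3,4):dx=-3,dy=-4->C; (3,5):dx=-4,dy=-1->C; (3,6):dx=+4,dy=+6->C
  (4,5):dx=-1,dy=+3->D; (4,6):dx=+7,dy=+10->C; (5,6):dx=+8,dy=+7->C
Step 2: C = 13, D = 2, total pairs = 15.
Step 3: tau = (C - D)/(n(n-1)/2) = (13 - 2)/15 = 0.733333.
Step 4: Exact two-sided p-value (enumerate n! = 720 permutations of y under H0): p = 0.055556.
Step 5: alpha = 0.1. reject H0.

tau_b = 0.7333 (C=13, D=2), p = 0.055556, reject H0.


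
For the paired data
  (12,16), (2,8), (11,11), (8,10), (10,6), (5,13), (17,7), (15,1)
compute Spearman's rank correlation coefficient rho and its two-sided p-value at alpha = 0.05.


Step 1: Rank x and y separately (midranks; no ties here).
rank(x): 12->6, 2->1, 11->5, 8->3, 10->4, 5->2, 17->8, 15->7
rank(y): 16->8, 8->4, 11->6, 10->5, 6->2, 13->7, 7->3, 1->1
Step 2: d_i = R_x(i) - R_y(i); compute d_i^2.
  (6-8)^2=4, (1-4)^2=9, (5-6)^2=1, (3-5)^2=4, (4-2)^2=4, (2-7)^2=25, (8-3)^2=25, (7-1)^2=36
sum(d^2) = 108.
Step 3: rho = 1 - 6*108 / (8*(8^2 - 1)) = 1 - 648/504 = -0.285714.
Step 4: Under H0, t = rho * sqrt((n-2)/(1-rho^2)) = -0.7303 ~ t(6).
Step 5: Two-sided p-value from the t-distribution with 6 df = 0.492726.
Step 6: alpha = 0.05. fail to reject H0.

rho = -0.2857, p = 0.492726, fail to reject H0 at alpha = 0.05.


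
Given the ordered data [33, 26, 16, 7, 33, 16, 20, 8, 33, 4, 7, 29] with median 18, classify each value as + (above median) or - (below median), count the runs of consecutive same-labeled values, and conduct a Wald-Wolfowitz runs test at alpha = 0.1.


Step 1: Compute median = 18; label A = above, B = below.
Labels in order: AABBABABABBA  (n_A = 6, n_B = 6)
Step 2: Count runs R = 9.
Step 3: Under H0 (random ordering), E[R] = 2*n_A*n_B/(n_A+n_B) + 1 = 2*6*6/12 + 1 = 7.0000.
        Var[R] = 2*n_A*n_B*(2*n_A*n_B - n_A - n_B) / ((n_A+n_B)^2 * (n_A+n_B-1)) = 4320/1584 = 2.7273.
        SD[R] = 1.6514.
Step 4: Continuity-corrected z = (R - 0.5 - E[R]) / SD[R] = (9 - 0.5 - 7.0000) / 1.6514 = 0.9083.
Step 5: Two-sided p-value via normal approximation = 2*(1 - Phi(|z|)) = 0.363722.
Step 6: alpha = 0.1. fail to reject H0.

R = 9, z = 0.9083, p = 0.363722, fail to reject H0.


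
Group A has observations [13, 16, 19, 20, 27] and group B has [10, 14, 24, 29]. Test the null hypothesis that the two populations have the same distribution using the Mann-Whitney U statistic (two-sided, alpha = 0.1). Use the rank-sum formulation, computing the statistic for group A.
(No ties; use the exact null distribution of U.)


Step 1: Combine and sort all 9 observations; assign midranks.
sorted (value, group): (10,Y), (13,X), (14,Y), (16,X), (19,X), (20,X), (24,Y), (27,X), (29,Y)
ranks: 10->1, 13->2, 14->3, 16->4, 19->5, 20->6, 24->7, 27->8, 29->9
Step 2: Rank sum for X: R1 = 2 + 4 + 5 + 6 + 8 = 25.
Step 3: U_X = R1 - n1(n1+1)/2 = 25 - 5*6/2 = 25 - 15 = 10.
       U_Y = n1*n2 - U_X = 20 - 10 = 10.
Step 4: No ties, so the exact null distribution of U (based on enumerating the C(9,5) = 126 equally likely rank assignments) gives the two-sided p-value.
Step 5: p-value = 1.000000; compare to alpha = 0.1. fail to reject H0.

U_X = 10, p = 1.000000, fail to reject H0 at alpha = 0.1.


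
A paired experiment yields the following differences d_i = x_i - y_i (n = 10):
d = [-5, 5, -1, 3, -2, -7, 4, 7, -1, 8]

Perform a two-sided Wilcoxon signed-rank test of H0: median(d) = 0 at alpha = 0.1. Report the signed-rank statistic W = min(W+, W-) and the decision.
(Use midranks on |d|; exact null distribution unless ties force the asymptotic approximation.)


Step 1: Drop any zero differences (none here) and take |d_i|.
|d| = [5, 5, 1, 3, 2, 7, 4, 7, 1, 8]
Step 2: Midrank |d_i| (ties get averaged ranks).
ranks: |5|->6.5, |5|->6.5, |1|->1.5, |3|->4, |2|->3, |7|->8.5, |4|->5, |7|->8.5, |1|->1.5, |8|->10
Step 3: Attach original signs; sum ranks with positive sign and with negative sign.
W+ = 6.5 + 4 + 5 + 8.5 + 10 = 34
W- = 6.5 + 1.5 + 3 + 8.5 + 1.5 = 21
(Check: W+ + W- = 55 should equal n(n+1)/2 = 55.)
Step 4: Test statistic W = min(W+, W-) = 21.
Step 5: Ties in |d|, so use the tie-corrected normal approximation.
        E[W] = n(n+1)/4 = 10*11/4 = 27.5.
        Tie groups: |d|=1 (t=2), |d|=5 (t=2), |d|=7 (t=2); sum(t^3 - t) = 18.
        Var[W] = n(n+1)(2n+1)/24 - sum(t^3-t)/48 = 2310/24 - 18/48 = 95.875.
        z = (W - E[W]) / sqrt(Var[W]) = (21 - 27.5) / 9.7916 = -0.6638.
        Two-sided p = 2*Phi(z) = 0.506795.
Step 6: alpha = 0.1. fail to reject H0.

W+ = 34, W- = 21, W = min = 21, p = 0.506795, fail to reject H0.


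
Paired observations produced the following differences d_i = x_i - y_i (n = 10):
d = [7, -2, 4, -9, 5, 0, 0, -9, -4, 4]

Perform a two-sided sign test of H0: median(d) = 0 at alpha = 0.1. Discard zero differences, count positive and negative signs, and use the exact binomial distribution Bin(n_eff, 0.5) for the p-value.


Step 1: Discard zero differences. Original n = 10; n_eff = number of nonzero differences = 8.
Nonzero differences (with sign): +7, -2, +4, -9, +5, -9, -4, +4
Step 2: Count signs: positive = 4, negative = 4.
Step 3: Under H0: P(positive) = 0.5, so the number of positives S ~ Bin(8, 0.5).
Step 4: Two-sided exact p-value = sum of Bin(8,0.5) probabilities at or below the observed probability = 1.000000.
Step 5: alpha = 0.1. fail to reject H0.

n_eff = 8, pos = 4, neg = 4, p = 1.000000, fail to reject H0.


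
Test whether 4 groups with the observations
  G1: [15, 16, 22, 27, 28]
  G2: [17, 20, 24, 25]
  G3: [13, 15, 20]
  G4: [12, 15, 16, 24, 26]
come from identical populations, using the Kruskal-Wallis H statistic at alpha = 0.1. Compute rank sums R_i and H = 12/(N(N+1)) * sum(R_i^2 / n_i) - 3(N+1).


Step 1: Combine all N = 17 observations and assign midranks.
sorted (value, group, rank): (12,G4,1), (13,G3,2), (15,G1,4), (15,G3,4), (15,G4,4), (16,G1,6.5), (16,G4,6.5), (17,G2,8), (20,G2,9.5), (20,G3,9.5), (22,G1,11), (24,G2,12.5), (24,G4,12.5), (25,G2,14), (26,G4,15), (27,G1,16), (28,G1,17)
Step 2: Sum ranks within each group.
R_1 = 54.5 (n_1 = 5)
R_2 = 44 (n_2 = 4)
R_3 = 15.5 (n_3 = 3)
R_4 = 39 (n_4 = 5)
Step 3: H = 12/(N(N+1)) * sum(R_i^2/n_i) - 3(N+1)
     = 12/(17*18) * (54.5^2/5 + 44^2/4 + 15.5^2/3 + 39^2/5) - 3*18
     = 0.039216 * 1462.33 - 54
     = 3.346405.
Step 4: Ties present; correction factor C = 1 - 42/(17^3 - 17) = 0.991422. Corrected H = 3.346405 / 0.991422 = 3.375361.
Step 5: Under H0, H ~ chi^2(3); p-value = 0.337291.
Step 6: alpha = 0.1. fail to reject H0.

H = 3.3754, df = 3, p = 0.337291, fail to reject H0.


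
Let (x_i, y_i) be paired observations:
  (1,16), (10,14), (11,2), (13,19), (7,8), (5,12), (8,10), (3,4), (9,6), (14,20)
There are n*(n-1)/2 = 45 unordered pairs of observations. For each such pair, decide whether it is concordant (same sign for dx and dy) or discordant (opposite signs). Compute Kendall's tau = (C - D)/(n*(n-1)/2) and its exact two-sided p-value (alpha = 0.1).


Step 1: Enumerate the 45 unordered pairs (i,j) with i<j and classify each by sign(x_j-x_i) * sign(y_j-y_i).
  (1,2):dx=+9,dy=-2->D; (1,3):dx=+10,dy=-14->D; (1,4):dx=+12,dy=+3->C; (1,5):dx=+6,dy=-8->D
  (1,6):dx=+4,dy=-4->D; (1,7):dx=+7,dy=-6->D; (1,8):dx=+2,dy=-12->D; (1,9):dx=+8,dy=-10->D
  (1,10):dx=+13,dy=+4->C; (2,3):dx=+1,dy=-12->D; (2,4):dx=+3,dy=+5->C; (2,5):dx=-3,dy=-6->C
  (2,6):dx=-5,dy=-2->C; (2,7):dx=-2,dy=-4->C; (2,8):dx=-7,dy=-10->C; (2,9):dx=-1,dy=-8->C
  (2,10):dx=+4,dy=+6->C; (3,4):dx=+2,dy=+17->C; (3,5):dx=-4,dy=+6->D; (3,6):dx=-6,dy=+10->D
  (3,7):dx=-3,dy=+8->D; (3,8):dx=-8,dy=+2->D; (3,9):dx=-2,dy=+4->D; (3,10):dx=+3,dy=+18->C
  (4,5):dx=-6,dy=-11->C; (4,6):dx=-8,dy=-7->C; (4,7):dx=-5,dy=-9->C; (4,8):dx=-10,dy=-15->C
  (4,9):dx=-4,dy=-13->C; (4,10):dx=+1,dy=+1->C; (5,6):dx=-2,dy=+4->D; (5,7):dx=+1,dy=+2->C
  (5,8):dx=-4,dy=-4->C; (5,9):dx=+2,dy=-2->D; (5,10):dx=+7,dy=+12->C; (6,7):dx=+3,dy=-2->D
  (6,8):dx=-2,dy=-8->C; (6,9):dx=+4,dy=-6->D; (6,10):dx=+9,dy=+8->C; (7,8):dx=-5,dy=-6->C
  (7,9):dx=+1,dy=-4->D; (7,10):dx=+6,dy=+10->C; (8,9):dx=+6,dy=+2->C; (8,10):dx=+11,dy=+16->C
  (9,10):dx=+5,dy=+14->C
Step 2: C = 27, D = 18, total pairs = 45.
Step 3: tau = (C - D)/(n(n-1)/2) = (27 - 18)/45 = 0.200000.
Step 4: Exact two-sided p-value (enumerate n! = 3628800 permutations of y under H0): p = 0.484313.
Step 5: alpha = 0.1. fail to reject H0.

tau_b = 0.2000 (C=27, D=18), p = 0.484313, fail to reject H0.


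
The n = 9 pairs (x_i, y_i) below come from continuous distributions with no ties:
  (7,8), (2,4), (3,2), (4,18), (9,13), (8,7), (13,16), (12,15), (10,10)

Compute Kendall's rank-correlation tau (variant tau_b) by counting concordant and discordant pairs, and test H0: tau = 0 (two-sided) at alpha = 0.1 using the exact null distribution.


Step 1: Enumerate the 36 unordered pairs (i,j) with i<j and classify each by sign(x_j-x_i) * sign(y_j-y_i).
  (1,2):dx=-5,dy=-4->C; (1,3):dx=-4,dy=-6->C; (1,4):dx=-3,dy=+10->D; (1,5):dx=+2,dy=+5->C
  (1,6):dx=+1,dy=-1->D; (1,7):dx=+6,dy=+8->C; (1,8):dx=+5,dy=+7->C; (1,9):dx=+3,dy=+2->C
  (2,3):dx=+1,dy=-2->D; (2,4):dx=+2,dy=+14->C; (2,5):dx=+7,dy=+9->C; (2,6):dx=+6,dy=+3->C
  (2,7):dx=+11,dy=+12->C; (2,8):dx=+10,dy=+11->C; (2,9):dx=+8,dy=+6->C; (3,4):dx=+1,dy=+16->C
  (3,5):dx=+6,dy=+11->C; (3,6):dx=+5,dy=+5->C; (3,7):dx=+10,dy=+14->C; (3,8):dx=+9,dy=+13->C
  (3,9):dx=+7,dy=+8->C; (4,5):dx=+5,dy=-5->D; (4,6):dx=+4,dy=-11->D; (4,7):dx=+9,dy=-2->D
  (4,8):dx=+8,dy=-3->D; (4,9):dx=+6,dy=-8->D; (5,6):dx=-1,dy=-6->C; (5,7):dx=+4,dy=+3->C
  (5,8):dx=+3,dy=+2->C; (5,9):dx=+1,dy=-3->D; (6,7):dx=+5,dy=+9->C; (6,8):dx=+4,dy=+8->C
  (6,9):dx=+2,dy=+3->C; (7,8):dx=-1,dy=-1->C; (7,9):dx=-3,dy=-6->C; (8,9):dx=-2,dy=-5->C
Step 2: C = 27, D = 9, total pairs = 36.
Step 3: tau = (C - D)/(n(n-1)/2) = (27 - 9)/36 = 0.500000.
Step 4: Exact two-sided p-value (enumerate n! = 362880 permutations of y under H0): p = 0.075176.
Step 5: alpha = 0.1. reject H0.

tau_b = 0.5000 (C=27, D=9), p = 0.075176, reject H0.


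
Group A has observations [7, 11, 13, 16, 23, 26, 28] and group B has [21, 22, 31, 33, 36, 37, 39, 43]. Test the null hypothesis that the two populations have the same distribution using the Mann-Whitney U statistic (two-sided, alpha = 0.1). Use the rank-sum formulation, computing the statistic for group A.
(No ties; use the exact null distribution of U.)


Step 1: Combine and sort all 15 observations; assign midranks.
sorted (value, group): (7,X), (11,X), (13,X), (16,X), (21,Y), (22,Y), (23,X), (26,X), (28,X), (31,Y), (33,Y), (36,Y), (37,Y), (39,Y), (43,Y)
ranks: 7->1, 11->2, 13->3, 16->4, 21->5, 22->6, 23->7, 26->8, 28->9, 31->10, 33->11, 36->12, 37->13, 39->14, 43->15
Step 2: Rank sum for X: R1 = 1 + 2 + 3 + 4 + 7 + 8 + 9 = 34.
Step 3: U_X = R1 - n1(n1+1)/2 = 34 - 7*8/2 = 34 - 28 = 6.
       U_Y = n1*n2 - U_X = 56 - 6 = 50.
Step 4: No ties, so the exact null distribution of U (based on enumerating the C(15,7) = 6435 equally likely rank assignments) gives the two-sided p-value.
Step 5: p-value = 0.009324; compare to alpha = 0.1. reject H0.

U_X = 6, p = 0.009324, reject H0 at alpha = 0.1.


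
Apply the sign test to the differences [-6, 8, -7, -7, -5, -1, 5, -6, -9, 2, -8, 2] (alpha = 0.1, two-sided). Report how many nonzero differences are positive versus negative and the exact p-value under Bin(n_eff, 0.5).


Step 1: Discard zero differences. Original n = 12; n_eff = number of nonzero differences = 12.
Nonzero differences (with sign): -6, +8, -7, -7, -5, -1, +5, -6, -9, +2, -8, +2
Step 2: Count signs: positive = 4, negative = 8.
Step 3: Under H0: P(positive) = 0.5, so the number of positives S ~ Bin(12, 0.5).
Step 4: Two-sided exact p-value = sum of Bin(12,0.5) probabilities at or below the observed probability = 0.387695.
Step 5: alpha = 0.1. fail to reject H0.

n_eff = 12, pos = 4, neg = 8, p = 0.387695, fail to reject H0.


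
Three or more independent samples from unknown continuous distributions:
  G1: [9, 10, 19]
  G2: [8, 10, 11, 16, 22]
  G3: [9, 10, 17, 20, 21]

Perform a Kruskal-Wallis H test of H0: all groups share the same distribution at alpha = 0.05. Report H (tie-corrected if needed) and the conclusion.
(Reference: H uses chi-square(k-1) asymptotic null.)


Step 1: Combine all N = 13 observations and assign midranks.
sorted (value, group, rank): (8,G2,1), (9,G1,2.5), (9,G3,2.5), (10,G1,5), (10,G2,5), (10,G3,5), (11,G2,7), (16,G2,8), (17,G3,9), (19,G1,10), (20,G3,11), (21,G3,12), (22,G2,13)
Step 2: Sum ranks within each group.
R_1 = 17.5 (n_1 = 3)
R_2 = 34 (n_2 = 5)
R_3 = 39.5 (n_3 = 5)
Step 3: H = 12/(N(N+1)) * sum(R_i^2/n_i) - 3(N+1)
     = 12/(13*14) * (17.5^2/3 + 34^2/5 + 39.5^2/5) - 3*14
     = 0.065934 * 645.333 - 42
     = 0.549451.
Step 4: Ties present; correction factor C = 1 - 30/(13^3 - 13) = 0.986264. Corrected H = 0.549451 / 0.986264 = 0.557103.
Step 5: Under H0, H ~ chi^2(2); p-value = 0.756879.
Step 6: alpha = 0.05. fail to reject H0.

H = 0.5571, df = 2, p = 0.756879, fail to reject H0.


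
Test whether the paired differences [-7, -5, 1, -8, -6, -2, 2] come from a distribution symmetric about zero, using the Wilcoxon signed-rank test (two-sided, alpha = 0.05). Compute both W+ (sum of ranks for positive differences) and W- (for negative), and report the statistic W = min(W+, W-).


Step 1: Drop any zero differences (none here) and take |d_i|.
|d| = [7, 5, 1, 8, 6, 2, 2]
Step 2: Midrank |d_i| (ties get averaged ranks).
ranks: |7|->6, |5|->4, |1|->1, |8|->7, |6|->5, |2|->2.5, |2|->2.5
Step 3: Attach original signs; sum ranks with positive sign and with negative sign.
W+ = 1 + 2.5 = 3.5
W- = 6 + 4 + 7 + 5 + 2.5 = 24.5
(Check: W+ + W- = 28 should equal n(n+1)/2 = 28.)
Step 4: Test statistic W = min(W+, W-) = 3.5.
Step 5: Ties in |d|, so use the tie-corrected normal approximation.
        E[W] = n(n+1)/4 = 7*8/4 = 14.
        Tie groups: |d|=2 (t=2); sum(t^3 - t) = 6.
        Var[W] = n(n+1)(2n+1)/24 - sum(t^3-t)/48 = 840/24 - 6/48 = 34.875.
        z = (W - E[W]) / sqrt(Var[W]) = (3.5 - 14) / 5.9055 = -1.7780.
        Two-sided p = 2*Phi(z) = 0.075404.
Step 6: alpha = 0.05. fail to reject H0.

W+ = 3.5, W- = 24.5, W = min = 3.5, p = 0.075404, fail to reject H0.


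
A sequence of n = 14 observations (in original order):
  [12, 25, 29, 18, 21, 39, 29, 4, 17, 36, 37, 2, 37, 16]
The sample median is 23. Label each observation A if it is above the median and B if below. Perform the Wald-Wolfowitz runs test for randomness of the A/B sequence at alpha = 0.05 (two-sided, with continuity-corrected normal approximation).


Step 1: Compute median = 23; label A = above, B = below.
Labels in order: BAABBAABBAABAB  (n_A = 7, n_B = 7)
Step 2: Count runs R = 9.
Step 3: Under H0 (random ordering), E[R] = 2*n_A*n_B/(n_A+n_B) + 1 = 2*7*7/14 + 1 = 8.0000.
        Var[R] = 2*n_A*n_B*(2*n_A*n_B - n_A - n_B) / ((n_A+n_B)^2 * (n_A+n_B-1)) = 8232/2548 = 3.2308.
        SD[R] = 1.7974.
Step 4: Continuity-corrected z = (R - 0.5 - E[R]) / SD[R] = (9 - 0.5 - 8.0000) / 1.7974 = 0.2782.
Step 5: Two-sided p-value via normal approximation = 2*(1 - Phi(|z|)) = 0.780879.
Step 6: alpha = 0.05. fail to reject H0.

R = 9, z = 0.2782, p = 0.780879, fail to reject H0.


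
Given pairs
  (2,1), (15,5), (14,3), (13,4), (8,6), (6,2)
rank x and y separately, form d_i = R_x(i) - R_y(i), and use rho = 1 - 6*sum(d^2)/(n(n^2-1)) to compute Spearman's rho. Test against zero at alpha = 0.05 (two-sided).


Step 1: Rank x and y separately (midranks; no ties here).
rank(x): 2->1, 15->6, 14->5, 13->4, 8->3, 6->2
rank(y): 1->1, 5->5, 3->3, 4->4, 6->6, 2->2
Step 2: d_i = R_x(i) - R_y(i); compute d_i^2.
  (1-1)^2=0, (6-5)^2=1, (5-3)^2=4, (4-4)^2=0, (3-6)^2=9, (2-2)^2=0
sum(d^2) = 14.
Step 3: rho = 1 - 6*14 / (6*(6^2 - 1)) = 1 - 84/210 = 0.600000.
Step 4: Under H0, t = rho * sqrt((n-2)/(1-rho^2)) = 1.5000 ~ t(4).
Step 5: Two-sided p-value from the t-distribution with 4 df = 0.208000.
Step 6: alpha = 0.05. fail to reject H0.

rho = 0.6000, p = 0.208000, fail to reject H0 at alpha = 0.05.


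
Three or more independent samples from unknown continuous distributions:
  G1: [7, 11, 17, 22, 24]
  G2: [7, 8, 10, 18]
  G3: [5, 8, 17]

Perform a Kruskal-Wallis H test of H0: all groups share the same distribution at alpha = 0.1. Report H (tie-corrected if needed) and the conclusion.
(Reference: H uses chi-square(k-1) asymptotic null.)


Step 1: Combine all N = 12 observations and assign midranks.
sorted (value, group, rank): (5,G3,1), (7,G1,2.5), (7,G2,2.5), (8,G2,4.5), (8,G3,4.5), (10,G2,6), (11,G1,7), (17,G1,8.5), (17,G3,8.5), (18,G2,10), (22,G1,11), (24,G1,12)
Step 2: Sum ranks within each group.
R_1 = 41 (n_1 = 5)
R_2 = 23 (n_2 = 4)
R_3 = 14 (n_3 = 3)
Step 3: H = 12/(N(N+1)) * sum(R_i^2/n_i) - 3(N+1)
     = 12/(12*13) * (41^2/5 + 23^2/4 + 14^2/3) - 3*13
     = 0.076923 * 533.783 - 39
     = 2.060256.
Step 4: Ties present; correction factor C = 1 - 18/(12^3 - 12) = 0.989510. Corrected H = 2.060256 / 0.989510 = 2.082097.
Step 5: Under H0, H ~ chi^2(2); p-value = 0.353084.
Step 6: alpha = 0.1. fail to reject H0.

H = 2.0821, df = 2, p = 0.353084, fail to reject H0.


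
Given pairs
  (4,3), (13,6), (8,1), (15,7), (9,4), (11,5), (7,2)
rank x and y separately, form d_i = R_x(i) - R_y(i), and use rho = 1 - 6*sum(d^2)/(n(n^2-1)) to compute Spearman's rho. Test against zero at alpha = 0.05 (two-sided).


Step 1: Rank x and y separately (midranks; no ties here).
rank(x): 4->1, 13->6, 8->3, 15->7, 9->4, 11->5, 7->2
rank(y): 3->3, 6->6, 1->1, 7->7, 4->4, 5->5, 2->2
Step 2: d_i = R_x(i) - R_y(i); compute d_i^2.
  (1-3)^2=4, (6-6)^2=0, (3-1)^2=4, (7-7)^2=0, (4-4)^2=0, (5-5)^2=0, (2-2)^2=0
sum(d^2) = 8.
Step 3: rho = 1 - 6*8 / (7*(7^2 - 1)) = 1 - 48/336 = 0.857143.
Step 4: Under H0, t = rho * sqrt((n-2)/(1-rho^2)) = 3.7210 ~ t(5).
Step 5: Two-sided p-value from the t-distribution with 5 df = 0.013697.
Step 6: alpha = 0.05. reject H0.

rho = 0.8571, p = 0.013697, reject H0 at alpha = 0.05.


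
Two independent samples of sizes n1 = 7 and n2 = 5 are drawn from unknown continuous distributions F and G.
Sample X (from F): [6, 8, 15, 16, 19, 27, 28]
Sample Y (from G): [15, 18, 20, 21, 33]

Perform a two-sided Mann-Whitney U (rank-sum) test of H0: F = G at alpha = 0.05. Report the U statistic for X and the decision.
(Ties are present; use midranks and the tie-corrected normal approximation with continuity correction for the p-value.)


Step 1: Combine and sort all 12 observations; assign midranks.
sorted (value, group): (6,X), (8,X), (15,X), (15,Y), (16,X), (18,Y), (19,X), (20,Y), (21,Y), (27,X), (28,X), (33,Y)
ranks: 6->1, 8->2, 15->3.5, 15->3.5, 16->5, 18->6, 19->7, 20->8, 21->9, 27->10, 28->11, 33->12
Step 2: Rank sum for X: R1 = 1 + 2 + 3.5 + 5 + 7 + 10 + 11 = 39.5.
Step 3: U_X = R1 - n1(n1+1)/2 = 39.5 - 7*8/2 = 39.5 - 28 = 11.5.
       U_Y = n1*n2 - U_X = 35 - 11.5 = 23.5.
Step 4: Ties are present, so use the tie-corrected normal approximation (with continuity correction) for the p-value.
Step 5: p-value = 0.370914; compare to alpha = 0.05. fail to reject H0.

U_X = 11.5, p = 0.370914, fail to reject H0 at alpha = 0.05.


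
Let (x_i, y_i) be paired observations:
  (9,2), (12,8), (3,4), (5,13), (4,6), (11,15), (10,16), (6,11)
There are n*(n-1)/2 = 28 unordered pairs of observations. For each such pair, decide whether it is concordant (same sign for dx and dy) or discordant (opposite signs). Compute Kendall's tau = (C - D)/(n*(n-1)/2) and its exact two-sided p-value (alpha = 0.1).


Step 1: Enumerate the 28 unordered pairs (i,j) with i<j and classify each by sign(x_j-x_i) * sign(y_j-y_i).
  (1,2):dx=+3,dy=+6->C; (1,3):dx=-6,dy=+2->D; (1,4):dx=-4,dy=+11->D; (1,5):dx=-5,dy=+4->D
  (1,6):dx=+2,dy=+13->C; (1,7):dx=+1,dy=+14->C; (1,8):dx=-3,dy=+9->D; (2,3):dx=-9,dy=-4->C
  (2,4):dx=-7,dy=+5->D; (2,5):dx=-8,dy=-2->C; (2,6):dx=-1,dy=+7->D; (2,7):dx=-2,dy=+8->D
  (2,8):dx=-6,dy=+3->D; (3,4):dx=+2,dy=+9->C; (3,5):dx=+1,dy=+2->C; (3,6):dx=+8,dy=+11->C
  (3,7):dx=+7,dy=+12->C; (3,8):dx=+3,dy=+7->C; (4,5):dx=-1,dy=-7->C; (4,6):dx=+6,dy=+2->C
  (4,7):dx=+5,dy=+3->C; (4,8):dx=+1,dy=-2->D; (5,6):dx=+7,dy=+9->C; (5,7):dx=+6,dy=+10->C
  (5,8):dx=+2,dy=+5->C; (6,7):dx=-1,dy=+1->D; (6,8):dx=-5,dy=-4->C; (7,8):dx=-4,dy=-5->C
Step 2: C = 18, D = 10, total pairs = 28.
Step 3: tau = (C - D)/(n(n-1)/2) = (18 - 10)/28 = 0.285714.
Step 4: Exact two-sided p-value (enumerate n! = 40320 permutations of y under H0): p = 0.398760.
Step 5: alpha = 0.1. fail to reject H0.

tau_b = 0.2857 (C=18, D=10), p = 0.398760, fail to reject H0.


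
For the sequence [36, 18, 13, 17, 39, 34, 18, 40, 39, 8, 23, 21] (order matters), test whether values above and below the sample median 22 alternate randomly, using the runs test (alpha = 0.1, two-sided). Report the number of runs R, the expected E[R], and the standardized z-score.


Step 1: Compute median = 22; label A = above, B = below.
Labels in order: ABBBAABAABAB  (n_A = 6, n_B = 6)
Step 2: Count runs R = 8.
Step 3: Under H0 (random ordering), E[R] = 2*n_A*n_B/(n_A+n_B) + 1 = 2*6*6/12 + 1 = 7.0000.
        Var[R] = 2*n_A*n_B*(2*n_A*n_B - n_A - n_B) / ((n_A+n_B)^2 * (n_A+n_B-1)) = 4320/1584 = 2.7273.
        SD[R] = 1.6514.
Step 4: Continuity-corrected z = (R - 0.5 - E[R]) / SD[R] = (8 - 0.5 - 7.0000) / 1.6514 = 0.3028.
Step 5: Two-sided p-value via normal approximation = 2*(1 - Phi(|z|)) = 0.762069.
Step 6: alpha = 0.1. fail to reject H0.

R = 8, z = 0.3028, p = 0.762069, fail to reject H0.


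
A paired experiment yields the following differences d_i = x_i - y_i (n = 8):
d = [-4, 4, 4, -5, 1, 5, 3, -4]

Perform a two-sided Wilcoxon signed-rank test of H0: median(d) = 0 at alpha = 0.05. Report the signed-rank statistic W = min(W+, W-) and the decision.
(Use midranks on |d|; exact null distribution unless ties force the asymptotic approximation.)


Step 1: Drop any zero differences (none here) and take |d_i|.
|d| = [4, 4, 4, 5, 1, 5, 3, 4]
Step 2: Midrank |d_i| (ties get averaged ranks).
ranks: |4|->4.5, |4|->4.5, |4|->4.5, |5|->7.5, |1|->1, |5|->7.5, |3|->2, |4|->4.5
Step 3: Attach original signs; sum ranks with positive sign and with negative sign.
W+ = 4.5 + 4.5 + 1 + 7.5 + 2 = 19.5
W- = 4.5 + 7.5 + 4.5 = 16.5
(Check: W+ + W- = 36 should equal n(n+1)/2 = 36.)
Step 4: Test statistic W = min(W+, W-) = 16.5.
Step 5: Ties in |d|, so use the tie-corrected normal approximation.
        E[W] = n(n+1)/4 = 8*9/4 = 18.
        Tie groups: |d|=4 (t=4), |d|=5 (t=2); sum(t^3 - t) = 66.
        Var[W] = n(n+1)(2n+1)/24 - sum(t^3-t)/48 = 1224/24 - 66/48 = 49.625.
        z = (W - E[W]) / sqrt(Var[W]) = (16.5 - 18) / 7.0445 = -0.2129.
        Two-sided p = 2*Phi(z) = 0.831380.
Step 6: alpha = 0.05. fail to reject H0.

W+ = 19.5, W- = 16.5, W = min = 16.5, p = 0.831380, fail to reject H0.


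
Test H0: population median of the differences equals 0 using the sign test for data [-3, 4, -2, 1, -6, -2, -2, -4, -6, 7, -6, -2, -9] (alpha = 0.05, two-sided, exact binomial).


Step 1: Discard zero differences. Original n = 13; n_eff = number of nonzero differences = 13.
Nonzero differences (with sign): -3, +4, -2, +1, -6, -2, -2, -4, -6, +7, -6, -2, -9
Step 2: Count signs: positive = 3, negative = 10.
Step 3: Under H0: P(positive) = 0.5, so the number of positives S ~ Bin(13, 0.5).
Step 4: Two-sided exact p-value = sum of Bin(13,0.5) probabilities at or below the observed probability = 0.092285.
Step 5: alpha = 0.05. fail to reject H0.

n_eff = 13, pos = 3, neg = 10, p = 0.092285, fail to reject H0.


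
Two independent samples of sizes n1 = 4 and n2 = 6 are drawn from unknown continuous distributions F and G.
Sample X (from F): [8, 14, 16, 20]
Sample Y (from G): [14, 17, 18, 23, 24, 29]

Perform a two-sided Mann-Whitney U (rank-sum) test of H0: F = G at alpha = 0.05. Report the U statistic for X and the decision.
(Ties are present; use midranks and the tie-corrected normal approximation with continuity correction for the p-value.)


Step 1: Combine and sort all 10 observations; assign midranks.
sorted (value, group): (8,X), (14,X), (14,Y), (16,X), (17,Y), (18,Y), (20,X), (23,Y), (24,Y), (29,Y)
ranks: 8->1, 14->2.5, 14->2.5, 16->4, 17->5, 18->6, 20->7, 23->8, 24->9, 29->10
Step 2: Rank sum for X: R1 = 1 + 2.5 + 4 + 7 = 14.5.
Step 3: U_X = R1 - n1(n1+1)/2 = 14.5 - 4*5/2 = 14.5 - 10 = 4.5.
       U_Y = n1*n2 - U_X = 24 - 4.5 = 19.5.
Step 4: Ties are present, so use the tie-corrected normal approximation (with continuity correction) for the p-value.
Step 5: p-value = 0.134407; compare to alpha = 0.05. fail to reject H0.

U_X = 4.5, p = 0.134407, fail to reject H0 at alpha = 0.05.


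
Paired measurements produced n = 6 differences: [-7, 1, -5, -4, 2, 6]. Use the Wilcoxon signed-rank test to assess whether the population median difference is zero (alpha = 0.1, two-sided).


Step 1: Drop any zero differences (none here) and take |d_i|.
|d| = [7, 1, 5, 4, 2, 6]
Step 2: Midrank |d_i| (ties get averaged ranks).
ranks: |7|->6, |1|->1, |5|->4, |4|->3, |2|->2, |6|->5
Step 3: Attach original signs; sum ranks with positive sign and with negative sign.
W+ = 1 + 2 + 5 = 8
W- = 6 + 4 + 3 = 13
(Check: W+ + W- = 21 should equal n(n+1)/2 = 21.)
Step 4: Test statistic W = min(W+, W-) = 8.
Step 5: No ties, so the exact null distribution over the 2^6 = 64 sign assignments gives the two-sided p-value = 0.687500.
Step 6: alpha = 0.1. fail to reject H0.

W+ = 8, W- = 13, W = min = 8, p = 0.687500, fail to reject H0.


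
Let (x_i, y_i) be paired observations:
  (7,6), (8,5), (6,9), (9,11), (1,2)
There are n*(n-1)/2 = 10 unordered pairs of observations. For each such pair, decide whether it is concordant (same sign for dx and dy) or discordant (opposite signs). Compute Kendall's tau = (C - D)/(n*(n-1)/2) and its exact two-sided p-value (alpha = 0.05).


Step 1: Enumerate the 10 unordered pairs (i,j) with i<j and classify each by sign(x_j-x_i) * sign(y_j-y_i).
  (1,2):dx=+1,dy=-1->D; (1,3):dx=-1,dy=+3->D; (1,4):dx=+2,dy=+5->C; (1,5):dx=-6,dy=-4->C
  (2,3):dx=-2,dy=+4->D; (2,4):dx=+1,dy=+6->C; (2,5):dx=-7,dy=-3->C; (3,4):dx=+3,dy=+2->C
  (3,5):dx=-5,dy=-7->C; (4,5):dx=-8,dy=-9->C
Step 2: C = 7, D = 3, total pairs = 10.
Step 3: tau = (C - D)/(n(n-1)/2) = (7 - 3)/10 = 0.400000.
Step 4: Exact two-sided p-value (enumerate n! = 120 permutations of y under H0): p = 0.483333.
Step 5: alpha = 0.05. fail to reject H0.

tau_b = 0.4000 (C=7, D=3), p = 0.483333, fail to reject H0.


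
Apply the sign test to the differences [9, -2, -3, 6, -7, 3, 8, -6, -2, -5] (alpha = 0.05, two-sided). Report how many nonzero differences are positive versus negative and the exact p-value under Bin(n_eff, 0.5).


Step 1: Discard zero differences. Original n = 10; n_eff = number of nonzero differences = 10.
Nonzero differences (with sign): +9, -2, -3, +6, -7, +3, +8, -6, -2, -5
Step 2: Count signs: positive = 4, negative = 6.
Step 3: Under H0: P(positive) = 0.5, so the number of positives S ~ Bin(10, 0.5).
Step 4: Two-sided exact p-value = sum of Bin(10,0.5) probabilities at or below the observed probability = 0.753906.
Step 5: alpha = 0.05. fail to reject H0.

n_eff = 10, pos = 4, neg = 6, p = 0.753906, fail to reject H0.


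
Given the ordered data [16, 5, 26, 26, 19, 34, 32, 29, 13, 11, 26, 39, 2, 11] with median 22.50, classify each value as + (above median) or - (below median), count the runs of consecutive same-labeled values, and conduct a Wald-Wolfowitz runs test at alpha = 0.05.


Step 1: Compute median = 22.50; label A = above, B = below.
Labels in order: BBAABAAABBAABB  (n_A = 7, n_B = 7)
Step 2: Count runs R = 7.
Step 3: Under H0 (random ordering), E[R] = 2*n_A*n_B/(n_A+n_B) + 1 = 2*7*7/14 + 1 = 8.0000.
        Var[R] = 2*n_A*n_B*(2*n_A*n_B - n_A - n_B) / ((n_A+n_B)^2 * (n_A+n_B-1)) = 8232/2548 = 3.2308.
        SD[R] = 1.7974.
Step 4: Continuity-corrected z = (R + 0.5 - E[R]) / SD[R] = (7 + 0.5 - 8.0000) / 1.7974 = -0.2782.
Step 5: Two-sided p-value via normal approximation = 2*(1 - Phi(|z|)) = 0.780879.
Step 6: alpha = 0.05. fail to reject H0.

R = 7, z = -0.2782, p = 0.780879, fail to reject H0.


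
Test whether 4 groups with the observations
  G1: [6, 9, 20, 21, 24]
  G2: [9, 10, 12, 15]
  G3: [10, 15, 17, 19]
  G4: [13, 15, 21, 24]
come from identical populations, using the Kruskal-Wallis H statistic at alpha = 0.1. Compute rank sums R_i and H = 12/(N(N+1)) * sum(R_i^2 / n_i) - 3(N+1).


Step 1: Combine all N = 17 observations and assign midranks.
sorted (value, group, rank): (6,G1,1), (9,G1,2.5), (9,G2,2.5), (10,G2,4.5), (10,G3,4.5), (12,G2,6), (13,G4,7), (15,G2,9), (15,G3,9), (15,G4,9), (17,G3,11), (19,G3,12), (20,G1,13), (21,G1,14.5), (21,G4,14.5), (24,G1,16.5), (24,G4,16.5)
Step 2: Sum ranks within each group.
R_1 = 47.5 (n_1 = 5)
R_2 = 22 (n_2 = 4)
R_3 = 36.5 (n_3 = 4)
R_4 = 47 (n_4 = 4)
Step 3: H = 12/(N(N+1)) * sum(R_i^2/n_i) - 3(N+1)
     = 12/(17*18) * (47.5^2/5 + 22^2/4 + 36.5^2/4 + 47^2/4) - 3*18
     = 0.039216 * 1457.56 - 54
     = 3.159314.
Step 4: Ties present; correction factor C = 1 - 48/(17^3 - 17) = 0.990196. Corrected H = 3.159314 / 0.990196 = 3.190594.
Step 5: Under H0, H ~ chi^2(3); p-value = 0.363162.
Step 6: alpha = 0.1. fail to reject H0.

H = 3.1906, df = 3, p = 0.363162, fail to reject H0.


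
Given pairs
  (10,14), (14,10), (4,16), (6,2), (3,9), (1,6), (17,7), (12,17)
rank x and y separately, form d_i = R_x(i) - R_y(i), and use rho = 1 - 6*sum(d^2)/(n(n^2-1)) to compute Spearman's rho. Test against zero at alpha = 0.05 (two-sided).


Step 1: Rank x and y separately (midranks; no ties here).
rank(x): 10->5, 14->7, 4->3, 6->4, 3->2, 1->1, 17->8, 12->6
rank(y): 14->6, 10->5, 16->7, 2->1, 9->4, 6->2, 7->3, 17->8
Step 2: d_i = R_x(i) - R_y(i); compute d_i^2.
  (5-6)^2=1, (7-5)^2=4, (3-7)^2=16, (4-1)^2=9, (2-4)^2=4, (1-2)^2=1, (8-3)^2=25, (6-8)^2=4
sum(d^2) = 64.
Step 3: rho = 1 - 6*64 / (8*(8^2 - 1)) = 1 - 384/504 = 0.238095.
Step 4: Under H0, t = rho * sqrt((n-2)/(1-rho^2)) = 0.6005 ~ t(6).
Step 5: Two-sided p-value from the t-distribution with 6 df = 0.570156.
Step 6: alpha = 0.05. fail to reject H0.

rho = 0.2381, p = 0.570156, fail to reject H0 at alpha = 0.05.


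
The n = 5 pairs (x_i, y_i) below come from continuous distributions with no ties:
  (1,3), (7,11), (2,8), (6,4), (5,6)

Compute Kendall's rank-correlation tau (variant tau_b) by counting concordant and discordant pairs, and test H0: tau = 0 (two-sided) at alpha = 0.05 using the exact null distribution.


Step 1: Enumerate the 10 unordered pairs (i,j) with i<j and classify each by sign(x_j-x_i) * sign(y_j-y_i).
  (1,2):dx=+6,dy=+8->C; (1,3):dx=+1,dy=+5->C; (1,4):dx=+5,dy=+1->C; (1,5):dx=+4,dy=+3->C
  (2,3):dx=-5,dy=-3->C; (2,4):dx=-1,dy=-7->C; (2,5):dx=-2,dy=-5->C; (3,4):dx=+4,dy=-4->D
  (3,5):dx=+3,dy=-2->D; (4,5):dx=-1,dy=+2->D
Step 2: C = 7, D = 3, total pairs = 10.
Step 3: tau = (C - D)/(n(n-1)/2) = (7 - 3)/10 = 0.400000.
Step 4: Exact two-sided p-value (enumerate n! = 120 permutations of y under H0): p = 0.483333.
Step 5: alpha = 0.05. fail to reject H0.

tau_b = 0.4000 (C=7, D=3), p = 0.483333, fail to reject H0.


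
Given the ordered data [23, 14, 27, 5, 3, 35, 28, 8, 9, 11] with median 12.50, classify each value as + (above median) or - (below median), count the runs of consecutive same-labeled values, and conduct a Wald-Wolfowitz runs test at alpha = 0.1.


Step 1: Compute median = 12.50; label A = above, B = below.
Labels in order: AAABBAABBB  (n_A = 5, n_B = 5)
Step 2: Count runs R = 4.
Step 3: Under H0 (random ordering), E[R] = 2*n_A*n_B/(n_A+n_B) + 1 = 2*5*5/10 + 1 = 6.0000.
        Var[R] = 2*n_A*n_B*(2*n_A*n_B - n_A - n_B) / ((n_A+n_B)^2 * (n_A+n_B-1)) = 2000/900 = 2.2222.
        SD[R] = 1.4907.
Step 4: Continuity-corrected z = (R + 0.5 - E[R]) / SD[R] = (4 + 0.5 - 6.0000) / 1.4907 = -1.0062.
Step 5: Two-sided p-value via normal approximation = 2*(1 - Phi(|z|)) = 0.314305.
Step 6: alpha = 0.1. fail to reject H0.

R = 4, z = -1.0062, p = 0.314305, fail to reject H0.


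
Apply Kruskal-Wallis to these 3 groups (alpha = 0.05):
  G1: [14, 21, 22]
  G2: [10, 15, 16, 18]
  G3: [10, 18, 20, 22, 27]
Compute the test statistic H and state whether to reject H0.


Step 1: Combine all N = 12 observations and assign midranks.
sorted (value, group, rank): (10,G2,1.5), (10,G3,1.5), (14,G1,3), (15,G2,4), (16,G2,5), (18,G2,6.5), (18,G3,6.5), (20,G3,8), (21,G1,9), (22,G1,10.5), (22,G3,10.5), (27,G3,12)
Step 2: Sum ranks within each group.
R_1 = 22.5 (n_1 = 3)
R_2 = 17 (n_2 = 4)
R_3 = 38.5 (n_3 = 5)
Step 3: H = 12/(N(N+1)) * sum(R_i^2/n_i) - 3(N+1)
     = 12/(12*13) * (22.5^2/3 + 17^2/4 + 38.5^2/5) - 3*13
     = 0.076923 * 537.45 - 39
     = 2.342308.
Step 4: Ties present; correction factor C = 1 - 18/(12^3 - 12) = 0.989510. Corrected H = 2.342308 / 0.989510 = 2.367138.
Step 5: Under H0, H ~ chi^2(2); p-value = 0.306184.
Step 6: alpha = 0.05. fail to reject H0.

H = 2.3671, df = 2, p = 0.306184, fail to reject H0.


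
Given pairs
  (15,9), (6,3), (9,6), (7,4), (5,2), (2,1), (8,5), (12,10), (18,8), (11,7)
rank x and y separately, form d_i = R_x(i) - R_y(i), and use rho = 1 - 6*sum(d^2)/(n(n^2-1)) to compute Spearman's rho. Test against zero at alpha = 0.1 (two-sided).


Step 1: Rank x and y separately (midranks; no ties here).
rank(x): 15->9, 6->3, 9->6, 7->4, 5->2, 2->1, 8->5, 12->8, 18->10, 11->7
rank(y): 9->9, 3->3, 6->6, 4->4, 2->2, 1->1, 5->5, 10->10, 8->8, 7->7
Step 2: d_i = R_x(i) - R_y(i); compute d_i^2.
  (9-9)^2=0, (3-3)^2=0, (6-6)^2=0, (4-4)^2=0, (2-2)^2=0, (1-1)^2=0, (5-5)^2=0, (8-10)^2=4, (10-8)^2=4, (7-7)^2=0
sum(d^2) = 8.
Step 3: rho = 1 - 6*8 / (10*(10^2 - 1)) = 1 - 48/990 = 0.951515.
Step 4: Under H0, t = rho * sqrt((n-2)/(1-rho^2)) = 8.7493 ~ t(8).
Step 5: Two-sided p-value from the t-distribution with 8 df = 0.000023.
Step 6: alpha = 0.1. reject H0.

rho = 0.9515, p = 0.000023, reject H0 at alpha = 0.1.


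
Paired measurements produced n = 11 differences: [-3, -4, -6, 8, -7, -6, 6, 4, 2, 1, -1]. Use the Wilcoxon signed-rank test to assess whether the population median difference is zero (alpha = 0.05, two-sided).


Step 1: Drop any zero differences (none here) and take |d_i|.
|d| = [3, 4, 6, 8, 7, 6, 6, 4, 2, 1, 1]
Step 2: Midrank |d_i| (ties get averaged ranks).
ranks: |3|->4, |4|->5.5, |6|->8, |8|->11, |7|->10, |6|->8, |6|->8, |4|->5.5, |2|->3, |1|->1.5, |1|->1.5
Step 3: Attach original signs; sum ranks with positive sign and with negative sign.
W+ = 11 + 8 + 5.5 + 3 + 1.5 = 29
W- = 4 + 5.5 + 8 + 10 + 8 + 1.5 = 37
(Check: W+ + W- = 66 should equal n(n+1)/2 = 66.)
Step 4: Test statistic W = min(W+, W-) = 29.
Step 5: Ties in |d|, so use the tie-corrected normal approximation.
        E[W] = n(n+1)/4 = 11*12/4 = 33.
        Tie groups: |d|=1 (t=2), |d|=4 (t=2), |d|=6 (t=3); sum(t^3 - t) = 36.
        Var[W] = n(n+1)(2n+1)/24 - sum(t^3-t)/48 = 3036/24 - 36/48 = 125.75.
        z = (W - E[W]) / sqrt(Var[W]) = (29 - 33) / 11.2138 = -0.3567.
        Two-sided p = 2*Phi(z) = 0.721315.
Step 6: alpha = 0.05. fail to reject H0.

W+ = 29, W- = 37, W = min = 29, p = 0.721315, fail to reject H0.
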